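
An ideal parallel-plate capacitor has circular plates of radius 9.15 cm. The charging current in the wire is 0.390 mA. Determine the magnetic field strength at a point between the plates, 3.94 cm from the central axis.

3.67×10^-10 T

By continuity the displacement current in the gap matches the conduction current: I_d = 3.90×10^-4 A.
An Ampèrian loop of radius r encloses a fraction (r/R)² of I_d. Then B·2πr = μ₀ I_d (r/R)², giving B = μ₀ I_d r/(2πR²) = 3.67×10^-10 T.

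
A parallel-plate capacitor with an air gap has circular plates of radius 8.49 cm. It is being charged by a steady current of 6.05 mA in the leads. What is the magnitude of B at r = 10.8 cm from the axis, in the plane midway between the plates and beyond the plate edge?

1.12×10^-8 T

By continuity the displacement current in the gap matches the conduction current: I_d = 6.05×10^-3 A.
For r ≥ R the full I_d is enclosed: B = μ₀ I_d/(2πr) = (4π×10^-7)(6.05×10^-3)/(2π·0.108) = 1.12×10^-8 T.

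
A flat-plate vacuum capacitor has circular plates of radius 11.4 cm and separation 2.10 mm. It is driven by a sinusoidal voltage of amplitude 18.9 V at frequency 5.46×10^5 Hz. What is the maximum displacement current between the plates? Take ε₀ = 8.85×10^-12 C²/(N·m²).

The displacement current equals the conduction current C dV/dt, which peaks at C V₀ ω.
With C = ε₀A/d = (8.85×10^-12)(0.04083)/(2.10×10^-3) = 1.721×10^-10 F and ω = 2πf = 3.431×10^6 rad/s, I_d,max = (1.721×10^-10)(18.9)(3.431×10^6) = 0.0112 A.

0.0112 A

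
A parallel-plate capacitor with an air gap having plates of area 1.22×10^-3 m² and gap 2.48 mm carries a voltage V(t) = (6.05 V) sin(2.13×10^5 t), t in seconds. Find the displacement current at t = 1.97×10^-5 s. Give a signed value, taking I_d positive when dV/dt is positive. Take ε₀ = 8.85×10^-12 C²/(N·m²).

dV/dt = (6.05)(2.13×10^5)·cos(4.1961) = -6.362×10^5 V/s.
I_d = C dV/dt with C = ε₀A/d = (8.85×10^-12)(1.22×10^-3)/(2.48×10^-3) = 4.354×10^-12 F, so I_d = (4.354×10^-12)(-6.362×10^5) = -2.77×10^-6 A.

-2.77×10^-6 A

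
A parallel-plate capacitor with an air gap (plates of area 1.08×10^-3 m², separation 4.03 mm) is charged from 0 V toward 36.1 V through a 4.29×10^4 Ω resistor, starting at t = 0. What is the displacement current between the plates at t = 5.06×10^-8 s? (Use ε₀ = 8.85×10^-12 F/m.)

With C = ε₀A/d = (8.85×10^-12)(1.08×10^-3)/(4.03×10^-3) = 2.372×10^-12 F, the time constant is τ = RC = 1.018×10^-7 s, so t/τ = 0.4971 and e^(−t/τ) = 0.6083.
I_d = I_cond = (V₀/R) e^(−t/τ) = (8.415×10^-4)(0.6083) = 5.12×10^-4 A.

5.12×10^-4 A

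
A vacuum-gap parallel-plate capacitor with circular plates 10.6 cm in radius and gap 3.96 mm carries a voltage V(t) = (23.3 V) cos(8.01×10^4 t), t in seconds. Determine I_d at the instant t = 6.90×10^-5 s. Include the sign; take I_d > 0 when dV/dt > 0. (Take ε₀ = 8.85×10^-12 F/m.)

1.01×10^-4 A

C = ε₀A/d = (8.85×10^-12)(0.03530)/(3.96×10^-3) = 7.889×10^-11 F. dV/dt = V₀ω·−sin(ωt); at ωt = 5.5269 rad this factor is 0.6862.
I_d = C dV/dt = (7.889×10^-11)(23.3)(8.01×10^4)(0.6862) = 1.01×10^-4 A.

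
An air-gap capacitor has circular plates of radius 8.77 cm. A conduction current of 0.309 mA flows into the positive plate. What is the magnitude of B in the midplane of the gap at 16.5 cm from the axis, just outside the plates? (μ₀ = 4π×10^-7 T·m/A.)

Between the plates the displacement current equals the wire current: I_d = 0.309 mA = 3.09×10^-4 A.
For r ≥ R the full I_d is enclosed: B = μ₀ I_d/(2πr) = (4π×10^-7)(3.09×10^-4)/(2π·0.165) = 3.75×10^-10 T.

3.75×10^-10 T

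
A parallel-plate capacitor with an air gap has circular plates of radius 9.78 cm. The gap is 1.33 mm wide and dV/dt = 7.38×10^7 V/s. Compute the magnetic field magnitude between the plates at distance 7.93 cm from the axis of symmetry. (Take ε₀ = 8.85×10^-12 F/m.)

2.45×10^-8 T

I_d = C dV/dt with C = ε₀πR²/d = 2.000×10^-10 F, so I_d = (2.000×10^-10)(7.38×10^7) = 0.01476 A.
An Ampèrian loop of radius r encloses a fraction (r/R)² of I_d. Then B·2πr = μ₀ I_d (r/R)², giving B = μ₀ I_d r/(2πR²) = 2.45×10^-8 T.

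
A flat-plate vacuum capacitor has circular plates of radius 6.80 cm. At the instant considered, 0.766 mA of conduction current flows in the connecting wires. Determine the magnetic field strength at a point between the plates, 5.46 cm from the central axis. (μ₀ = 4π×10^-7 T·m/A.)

1.81×10^-9 T

By continuity the displacement current in the gap matches the conduction current: I_d = 7.66×10^-4 A.
An Ampèrian loop of radius r encloses a fraction (r/R)² of I_d. Then B·2πr = μ₀ I_d (r/R)², giving B = μ₀ I_d r/(2πR²) = 1.81×10^-9 T.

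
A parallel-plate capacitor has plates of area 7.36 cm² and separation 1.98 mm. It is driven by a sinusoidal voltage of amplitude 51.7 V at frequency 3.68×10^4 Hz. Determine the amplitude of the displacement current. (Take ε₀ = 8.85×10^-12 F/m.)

3.93×10^-5 A

C = ε₀A/d = (8.85×10^-12)(7.36×10^-4)/(1.98×10^-3) = 3.290×10^-12 F; ω = 2πf = 2.312×10^5 rad/s.
I_d = C dV/dt, so |I_d|_max = C V₀ ω = (3.290×10^-12)(51.7)(2.312×10^5) = 3.93×10^-5 A.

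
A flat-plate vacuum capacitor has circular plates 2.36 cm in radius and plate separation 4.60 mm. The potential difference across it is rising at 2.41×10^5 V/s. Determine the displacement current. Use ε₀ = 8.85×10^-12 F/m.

8.11×10^-7 A

The field between the plates is E = V/d, so dE/dt = (2.41×10^5)/(4.60×10^-3 m) = 5.239×10^7 V/(m·s).
I_d = ε₀ A (dE/dt) = (8.85×10^-12)(1.750×10^-3)(5.239×10^7) = 8.11×10^-7 A.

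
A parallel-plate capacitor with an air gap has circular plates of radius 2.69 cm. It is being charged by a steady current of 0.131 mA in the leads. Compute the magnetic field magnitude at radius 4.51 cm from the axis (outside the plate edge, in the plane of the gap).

No conduction current crosses the gap, so I_d there equals the 1.31×10^-4 A in the leads.
Outside the plates the loop encloses all of I_d, so B·2πr = μ₀ I_d and B = 5.81×10^-10 T.

5.81×10^-10 T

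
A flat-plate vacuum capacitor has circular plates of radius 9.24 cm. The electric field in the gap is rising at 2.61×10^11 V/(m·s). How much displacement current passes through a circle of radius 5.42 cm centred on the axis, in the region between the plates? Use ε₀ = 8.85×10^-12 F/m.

0.0213 A

I_d = ε₀ dΦ_E/dt = ε₀ πR² (dE/dt) = (8.85×10^-12)(0.02682)(2.61×10^11) = 0.06195 A through the full plate area.
Through an area πr² the displacement current is I_d·(πr²/πR²) = I_d (r/R)² = 0.0213 A.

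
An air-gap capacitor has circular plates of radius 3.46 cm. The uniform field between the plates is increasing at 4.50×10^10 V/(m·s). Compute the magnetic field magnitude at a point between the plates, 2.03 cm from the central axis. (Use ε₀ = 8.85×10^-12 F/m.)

5.08×10^-9 T

Through the whole plate area (πR² = 3.761×10^-3 m²), I_d = ε₀ πR² dE/dt = 1.498×10^-3 A.
For r < R the Ampère–Maxwell law gives B(2πr) = μ₀ I_d (r²/R²), so B = μ₀ I_d r/(2πR²) = (4π×10^-7)(1.498×10^-3)(0.0203)/(2π·0.0346²) = 5.08×10^-9 T.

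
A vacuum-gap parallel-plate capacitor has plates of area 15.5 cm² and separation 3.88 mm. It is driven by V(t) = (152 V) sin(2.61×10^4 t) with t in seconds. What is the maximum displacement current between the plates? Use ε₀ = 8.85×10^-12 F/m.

(dE/dt)_max = V₀ω/d = 1.022×10^9 V/(m·s); ω = 2.61×10^4 rad/s.
I_d,max = ε₀ A (dE/dt)_max = (8.85×10^-12)(1.55×10^-3)(1.022×10^9) = 1.40×10^-5 A.

1.40×10^-5 A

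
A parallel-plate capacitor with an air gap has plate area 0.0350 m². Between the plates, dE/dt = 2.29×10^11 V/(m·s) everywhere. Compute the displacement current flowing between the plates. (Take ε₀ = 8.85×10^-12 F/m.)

With a uniform field, Φ_E = EA, so I_d = ε₀ A dE/dt = 0.0709 A.

0.0709 A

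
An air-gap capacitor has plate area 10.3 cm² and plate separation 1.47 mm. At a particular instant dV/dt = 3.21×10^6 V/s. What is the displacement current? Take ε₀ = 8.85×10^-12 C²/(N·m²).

1.99×10^-5 A

C = ε₀A/d = (8.85×10^-12)(1.03×10^-3)/(1.47×10^-3) = 6.201×10^-12 F.
I_d = C dV/dt = (6.201×10^-12)(3.21×10^6) = 1.99×10^-5 A.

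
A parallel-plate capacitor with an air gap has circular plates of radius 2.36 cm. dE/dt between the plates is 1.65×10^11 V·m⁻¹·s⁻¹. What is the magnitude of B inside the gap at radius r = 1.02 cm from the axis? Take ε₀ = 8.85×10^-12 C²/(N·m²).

9.36×10^-9 T

Through the whole plate area (πR² = 1.750×10^-3 m²), I_d = ε₀ πR² dE/dt = 2.555×10^-3 A.
An Ampèrian loop of radius r encloses a fraction (r/R)² of I_d. Then B·2πr = μ₀ I_d (r/R)², giving B = μ₀ I_d r/(2πR²) = 9.36×10^-9 T.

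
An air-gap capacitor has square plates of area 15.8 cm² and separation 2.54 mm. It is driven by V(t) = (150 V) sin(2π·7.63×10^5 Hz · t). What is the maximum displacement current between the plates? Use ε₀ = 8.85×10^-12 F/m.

3.96×10^-3 A

C = ε₀A/d = (8.85×10^-12)(1.58×10^-3)/(2.54×10^-3) = 5.505×10^-12 F; ω = 2πf = 4.794×10^6 rad/s.
I_d = C dV/dt, so |I_d|_max = C V₀ ω = (5.505×10^-12)(150)(4.794×10^6) = 3.96×10^-3 A.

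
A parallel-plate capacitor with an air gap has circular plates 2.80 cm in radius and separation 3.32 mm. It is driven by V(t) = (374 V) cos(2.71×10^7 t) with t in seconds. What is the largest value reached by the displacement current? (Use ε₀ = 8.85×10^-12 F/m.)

0.0665 A

C = ε₀A/d = (8.85×10^-12)(2.463×10^-3)/(3.32×10^-3) = 6.566×10^-12 F; ω = 2.71×10^7 rad/s.
I_d = C dV/dt, so |I_d|_max = C V₀ ω = (6.566×10^-12)(374)(2.71×10^7) = 0.0665 A.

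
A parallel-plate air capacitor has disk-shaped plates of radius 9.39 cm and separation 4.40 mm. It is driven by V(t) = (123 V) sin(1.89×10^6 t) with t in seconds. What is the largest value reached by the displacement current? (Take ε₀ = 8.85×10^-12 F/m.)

(dE/dt)_max = V₀ω/d = 5.283×10^10 V/(m·s); ω = 1.89×10^6 rad/s.
I_d,max = ε₀ A (dE/dt)_max = (8.85×10^-12)(0.02770)(5.283×10^10) = 0.0130 A.

0.0130 A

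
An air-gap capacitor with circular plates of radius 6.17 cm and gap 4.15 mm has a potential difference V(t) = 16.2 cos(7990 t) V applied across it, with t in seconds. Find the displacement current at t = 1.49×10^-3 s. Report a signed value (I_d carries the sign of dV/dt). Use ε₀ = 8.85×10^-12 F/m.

2.03×10^-6 A

C = ε₀A/d = (8.85×10^-12)(0.01196)/(4.15×10^-3) = 2.551×10^-11 F. dV/dt = V₀ω·−sin(ωt); at ωt = 11.9051 rad this factor is 0.6141.
I_d = C dV/dt = (2.551×10^-11)(16.2)(7990)(0.6141) = 2.03×10^-6 A.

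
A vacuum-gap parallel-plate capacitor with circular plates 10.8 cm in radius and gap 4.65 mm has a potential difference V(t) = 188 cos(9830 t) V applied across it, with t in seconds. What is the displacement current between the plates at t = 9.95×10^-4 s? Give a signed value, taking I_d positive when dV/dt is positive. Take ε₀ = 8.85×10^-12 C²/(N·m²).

4.49×10^-5 A

C = ε₀A/d = (8.85×10^-12)(0.03664)/(4.65×10^-3) = 6.973×10^-11 F. dV/dt = V₀ω·−sin(ωt); at ωt = 9.78085 rad this factor is 0.3486.
I_d = C dV/dt = (6.973×10^-11)(188)(9830)(0.3486) = 4.49×10^-5 A.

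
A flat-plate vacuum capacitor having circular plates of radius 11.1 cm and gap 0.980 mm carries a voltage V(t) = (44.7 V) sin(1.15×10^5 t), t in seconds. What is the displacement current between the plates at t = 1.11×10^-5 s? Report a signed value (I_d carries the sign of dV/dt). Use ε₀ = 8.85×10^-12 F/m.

5.21×10^-4 A

dV/dt = (44.7)(1.15×10^5)·cos(1.2765) = 1.491×10^6 V/s.
I_d = C dV/dt with C = ε₀A/d = (8.85×10^-12)(0.03871)/(9.80×10^-4) = 3.496×10^-10 F, so I_d = (3.496×10^-10)(1.491×10^6) = 5.21×10^-4 A.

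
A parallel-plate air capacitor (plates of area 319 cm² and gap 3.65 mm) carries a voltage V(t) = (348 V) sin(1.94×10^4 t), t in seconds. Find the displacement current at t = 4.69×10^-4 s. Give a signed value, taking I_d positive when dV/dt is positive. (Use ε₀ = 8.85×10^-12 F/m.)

-4.95×10^-4 A

C = ε₀A/d = (8.85×10^-12)(0.0319)/(3.65×10^-3) = 7.735×10^-11 F. dV/dt = V₀ω·cos(ωt); at ωt = 9.0986 rad this factor is -0.9473.
I_d = C dV/dt = (7.735×10^-11)(348)(1.94×10^4)(-0.9473) = -4.95×10^-4 A.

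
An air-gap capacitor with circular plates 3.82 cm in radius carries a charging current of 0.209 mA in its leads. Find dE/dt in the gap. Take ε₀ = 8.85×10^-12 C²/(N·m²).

5.15×10^9 V/(m·s)

By continuity, I_d in the gap equals the 0.209 mA flowing in the wire.
Then dE/dt = I_d/(ε₀A) = 5.15×10^9 V/(m·s).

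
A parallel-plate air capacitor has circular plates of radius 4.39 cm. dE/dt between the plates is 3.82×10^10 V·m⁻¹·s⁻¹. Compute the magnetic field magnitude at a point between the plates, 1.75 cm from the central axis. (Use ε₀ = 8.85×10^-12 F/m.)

Total displacement current: I_d = ε₀(πR²)(dE/dt) = (8.85×10^-12)(6.055×10^-3)(3.82×10^10) = 2.047×10^-3 A.
∮B·dl = μ₀ I_d,enc with I_d,enc = I_d r²/R² = 3.253×10^-4 A; so B = μ₀ I_d,enc/(2πr) = 3.72×10^-9 T.

3.72×10^-9 T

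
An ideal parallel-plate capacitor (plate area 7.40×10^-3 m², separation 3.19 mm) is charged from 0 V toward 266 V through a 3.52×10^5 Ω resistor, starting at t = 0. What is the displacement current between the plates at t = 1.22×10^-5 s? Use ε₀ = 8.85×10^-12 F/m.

C = ε₀A/d = (8.85×10^-12)(7.40×10^-3)/(3.19×10^-3) = 2.053×10^-11 F, so τ = RC = 7.227×10^-6 s.
The conduction current is I(t) = (V₀/R) e^(−t/τ), and the displacement current between the plates equals it.
t/τ = 1.688; I_d = (266/3.52×10^5) · e^(−1.688) = (7.557×10^-4)(0.1849) = 1.40×10^-4 A.

1.40×10^-4 A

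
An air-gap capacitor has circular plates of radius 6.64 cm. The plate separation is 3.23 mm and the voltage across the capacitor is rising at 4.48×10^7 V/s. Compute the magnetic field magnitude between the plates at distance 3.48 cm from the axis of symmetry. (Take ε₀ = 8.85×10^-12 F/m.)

2.68×10^-9 T

dE/dt = (dV/dt)/d = 1.387×10^10 V/(m·s); I_d = ε₀(πR²)(dE/dt) = (8.85×10^-12)(0.01385)(1.387×10^10) = 1.700×10^-3 A.
An Ampèrian loop of radius r encloses a fraction (r/R)² of I_d. Then B·2πr = μ₀ I_d (r/R)², giving B = μ₀ I_d r/(2πR²) = 2.68×10^-9 T.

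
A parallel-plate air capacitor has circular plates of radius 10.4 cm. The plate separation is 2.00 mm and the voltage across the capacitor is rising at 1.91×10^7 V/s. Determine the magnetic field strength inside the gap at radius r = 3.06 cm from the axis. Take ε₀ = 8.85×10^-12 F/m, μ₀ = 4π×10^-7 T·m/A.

With E = V/d, dE/dt = 9.550×10^9 V/(m·s) and πR² = 0.03398 m², giving I_d = ε₀ πR² dE/dt = 2.872×10^-3 A.
∮B·dl = μ₀ I_d,enc with I_d,enc = I_d r²/R² = 2.486×10^-4 A; so B = μ₀ I_d,enc/(2πr) = 1.62×10^-9 T.

1.62×10^-9 T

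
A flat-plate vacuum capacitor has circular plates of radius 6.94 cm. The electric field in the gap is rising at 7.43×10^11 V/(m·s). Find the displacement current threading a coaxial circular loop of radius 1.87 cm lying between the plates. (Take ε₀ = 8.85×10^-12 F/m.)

Total displacement current: I_d = ε₀(πR²)(dE/dt) = (8.85×10^-12)(0.01513)(7.43×10^11) = 0.09949 A.
Since J_d is uniform, the enclosed fraction is (r/R)² = 0.07260, giving I_d,enc = 7.22×10^-3 A.

7.22×10^-3 A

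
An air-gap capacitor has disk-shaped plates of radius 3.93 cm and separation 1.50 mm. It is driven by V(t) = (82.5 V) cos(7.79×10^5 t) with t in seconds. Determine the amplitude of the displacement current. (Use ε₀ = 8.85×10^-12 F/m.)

(dE/dt)_max = V₀ω/d = 4.284×10^10 V/(m·s); ω = 7.79×10^5 rad/s.
I_d,max = ε₀ A (dE/dt)_max = (8.85×10^-12)(4.852×10^-3)(4.284×10^10) = 1.84×10^-3 A.

1.84×10^-3 A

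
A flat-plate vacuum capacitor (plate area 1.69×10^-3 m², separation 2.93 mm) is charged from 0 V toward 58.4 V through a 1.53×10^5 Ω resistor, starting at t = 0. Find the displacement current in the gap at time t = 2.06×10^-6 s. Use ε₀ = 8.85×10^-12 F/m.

2.73×10^-5 A

C = ε₀A/d = (8.85×10^-12)(1.69×10^-3)/(2.93×10^-3) = 5.105×10^-12 F, so τ = RC = 7.811×10^-7 s.
The conduction current is I(t) = (V₀/R) e^(−t/τ), and the displacement current between the plates equals it.
t/τ = 2.637; I_d = (58.4/1.53×10^5) · e^(−2.637) = (3.817×10^-4)(0.07158) = 2.73×10^-5 A.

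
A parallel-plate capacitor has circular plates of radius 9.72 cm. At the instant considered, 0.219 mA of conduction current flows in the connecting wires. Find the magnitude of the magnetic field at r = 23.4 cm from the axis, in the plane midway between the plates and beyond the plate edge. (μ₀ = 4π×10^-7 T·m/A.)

No conduction current crosses the gap, so I_d there equals the 2.19×10^-4 A in the leads.
With r > R the enclosed displacement current is the full I_d; B = μ₀ I_d / (2πr) = 1.87×10^-10 T.

1.87×10^-10 T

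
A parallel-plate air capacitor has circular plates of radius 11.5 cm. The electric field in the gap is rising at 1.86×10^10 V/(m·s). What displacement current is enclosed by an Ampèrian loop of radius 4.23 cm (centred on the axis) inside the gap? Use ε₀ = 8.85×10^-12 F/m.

Total displacement current: I_d = ε₀(πR²)(dE/dt) = (8.85×10^-12)(0.04155)(1.86×10^10) = 6.840×10^-3 A.
The field is uniform, so I_d,enc = I_d (r/R)² = (6.840×10^-3)(4.23/11.5)² = 9.25×10^-4 A.

9.25×10^-4 A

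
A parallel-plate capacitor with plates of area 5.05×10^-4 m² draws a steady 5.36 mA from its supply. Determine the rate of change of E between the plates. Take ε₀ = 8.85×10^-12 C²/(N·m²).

1.20×10^12 V/(m·s)

The displacement current between the plates equals the conduction current, I_d = 5.36 mA.
Inverting I_d = ε₀ A dE/dt gives dE/dt = 5.36×10^-3 / (8.85×10^-12 · 5.05×10^-4) = 1.20×10^12 V/(m·s).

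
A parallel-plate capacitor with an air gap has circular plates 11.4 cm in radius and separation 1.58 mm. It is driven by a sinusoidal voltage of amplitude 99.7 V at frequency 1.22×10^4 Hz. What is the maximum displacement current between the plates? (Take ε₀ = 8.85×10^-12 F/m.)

1.75×10^-3 A

C = ε₀A/d = (8.85×10^-12)(0.04083)/(1.58×10^-3) = 2.287×10^-10 F; ω = 2πf = 7.665×10^4 rad/s.
I_d = C dV/dt, so |I_d|_max = C V₀ ω = (2.287×10^-10)(99.7)(7.665×10^4) = 1.75×10^-3 A.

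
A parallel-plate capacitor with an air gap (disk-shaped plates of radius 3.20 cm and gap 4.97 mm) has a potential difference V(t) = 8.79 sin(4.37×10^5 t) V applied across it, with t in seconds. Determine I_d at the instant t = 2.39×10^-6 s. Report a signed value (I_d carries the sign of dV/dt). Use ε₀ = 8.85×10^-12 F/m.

dE/dt = (V₀ω/d)·cos(ωt) with ωt = 1.04443 rad: (8.79)(4.37×10^5)(0.5024)/(4.97×10^-3) = 3.883×10^8 V/(m·s).
I_d = ε₀ A dE/dt = (8.85×10^-12)(3.217×10^-3)(3.883×10^8) = 1.11×10^-5 A.

1.11×10^-5 A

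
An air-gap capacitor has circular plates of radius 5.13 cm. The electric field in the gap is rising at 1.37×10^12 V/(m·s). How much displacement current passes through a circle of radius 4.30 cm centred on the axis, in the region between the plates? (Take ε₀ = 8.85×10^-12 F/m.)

Total displacement current: I_d = ε₀(πR²)(dE/dt) = (8.85×10^-12)(8.268×10^-3)(1.37×10^12) = 0.1002 A.
Through an area πr² the displacement current is I_d·(πr²/πR²) = I_d (r/R)² = 0.0704 A.

0.0704 A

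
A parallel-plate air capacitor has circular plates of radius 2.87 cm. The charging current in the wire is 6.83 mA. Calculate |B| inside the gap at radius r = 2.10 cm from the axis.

3.48×10^-8 T

By continuity the displacement current in the gap matches the conduction current: I_d = 6.83×10^-3 A.
∮B·dl = μ₀ I_d,enc with I_d,enc = I_d r²/R² = 3.657×10^-3 A; so B = μ₀ I_d,enc/(2πr) = 3.48×10^-8 T.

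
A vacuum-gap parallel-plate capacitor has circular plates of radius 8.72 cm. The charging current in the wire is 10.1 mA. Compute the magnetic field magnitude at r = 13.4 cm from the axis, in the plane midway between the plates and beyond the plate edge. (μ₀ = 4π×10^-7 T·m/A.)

Between the plates the displacement current equals the wire current: I_d = 10.1 mA = 0.0101 A.
Outside the plates the loop encloses all of I_d, so B·2πr = μ₀ I_d and B = 1.51×10^-8 T.

1.51×10^-8 T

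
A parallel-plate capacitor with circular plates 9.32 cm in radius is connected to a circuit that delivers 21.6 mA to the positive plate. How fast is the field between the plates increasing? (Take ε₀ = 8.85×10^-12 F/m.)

8.94×10^10 V/(m·s)

By continuity, I_d in the gap equals the 21.6 mA flowing in the wire.
Then dE/dt = I_d/(ε₀A) = 8.94×10^10 V/(m·s).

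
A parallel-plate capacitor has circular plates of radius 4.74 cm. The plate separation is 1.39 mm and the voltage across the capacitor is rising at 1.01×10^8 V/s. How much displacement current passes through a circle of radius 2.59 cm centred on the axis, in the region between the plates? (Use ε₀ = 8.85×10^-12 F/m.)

With E = V/d, dE/dt = 7.266×10^10 V/(m·s) and πR² = 7.058×10^-3 m², giving I_d = ε₀ πR² dE/dt = 4.539×10^-3 A.
The field is uniform, so I_d,enc = I_d (r/R)² = (4.539×10^-3)(2.59/4.74)² = 1.36×10^-3 A.

1.36×10^-3 A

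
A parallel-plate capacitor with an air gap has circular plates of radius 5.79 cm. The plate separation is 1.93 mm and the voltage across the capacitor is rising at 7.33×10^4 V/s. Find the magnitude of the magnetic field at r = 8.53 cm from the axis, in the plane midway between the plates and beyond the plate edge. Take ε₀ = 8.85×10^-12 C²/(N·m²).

8.30×10^-12 T

dE/dt = (dV/dt)/d = 3.798×10^7 V/(m·s); I_d = ε₀(πR²)(dE/dt) = (8.85×10^-12)(0.01053)(3.798×10^7) = 3.539×10^-6 A.
For r ≥ R the full I_d is enclosed: B = μ₀ I_d/(2πr) = (4π×10^-7)(3.539×10^-6)/(2π·0.0853) = 8.30×10^-12 T.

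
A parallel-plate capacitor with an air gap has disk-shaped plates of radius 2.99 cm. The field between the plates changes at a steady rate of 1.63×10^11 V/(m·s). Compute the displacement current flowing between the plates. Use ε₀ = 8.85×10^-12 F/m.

I_d = ε₀ A (dE/dt) = (8.85×10^-12)(2.809×10^-3 m²)(1.63×10^11) = 4.05×10^-3 A.

4.05×10^-3 A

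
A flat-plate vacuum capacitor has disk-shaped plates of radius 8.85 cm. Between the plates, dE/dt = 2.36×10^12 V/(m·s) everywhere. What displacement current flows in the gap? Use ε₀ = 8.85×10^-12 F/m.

With a uniform field, Φ_E = EA, so I_d = ε₀ A dE/dt = 0.514 A.

0.514 A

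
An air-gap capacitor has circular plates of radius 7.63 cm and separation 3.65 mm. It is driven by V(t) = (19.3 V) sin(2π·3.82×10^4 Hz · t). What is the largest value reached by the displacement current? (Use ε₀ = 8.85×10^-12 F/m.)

2.05×10^-4 A

C = ε₀A/d = (8.85×10^-12)(0.01829)/(3.65×10^-3) = 4.435×10^-11 F; ω = 2πf = 2.400×10^5 rad/s.
I_d = C dV/dt, so |I_d|_max = C V₀ ω = (4.435×10^-11)(19.3)(2.400×10^5) = 2.05×10^-4 A.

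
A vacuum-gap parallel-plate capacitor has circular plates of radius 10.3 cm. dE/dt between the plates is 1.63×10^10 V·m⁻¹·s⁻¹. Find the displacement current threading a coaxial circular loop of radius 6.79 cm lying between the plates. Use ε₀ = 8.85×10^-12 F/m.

I_d = ε₀ dΦ_E/dt = ε₀ πR² (dE/dt) = (8.85×10^-12)(0.03333)(1.63×10^10) = 4.808×10^-3 A through the full plate area.
The field is uniform, so I_d,enc = I_d (r/R)² = (4.808×10^-3)(6.79/10.3)² = 2.09×10^-3 A.

2.09×10^-3 A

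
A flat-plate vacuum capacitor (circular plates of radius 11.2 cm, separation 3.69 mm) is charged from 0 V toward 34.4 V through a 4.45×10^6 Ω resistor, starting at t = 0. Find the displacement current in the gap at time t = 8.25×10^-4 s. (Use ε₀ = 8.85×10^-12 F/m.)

C = ε₀A/d = (8.85×10^-12)(0.03941)/(3.69×10^-3) = 9.452×10^-11 F, so τ = RC = 4.206×10^-4 s.
The conduction current is I(t) = (V₀/R) e^(−t/τ), and the displacement current between the plates equals it.
t/τ = 1.961; I_d = (34.4/4.45×10^6) · e^(−1.961) = (7.730×10^-6)(0.1407) = 1.09×10^-6 A.

1.09×10^-6 A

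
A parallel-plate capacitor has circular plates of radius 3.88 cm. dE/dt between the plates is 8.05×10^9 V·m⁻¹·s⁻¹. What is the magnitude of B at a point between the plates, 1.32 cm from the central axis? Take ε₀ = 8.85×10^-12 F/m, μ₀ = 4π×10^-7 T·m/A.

5.91×10^-10 T

Total displacement current: I_d = ε₀(πR²)(dE/dt) = (8.85×10^-12)(4.729×10^-3)(8.05×10^9) = 3.369×10^-4 A.
For r < R the Ampère–Maxwell law gives B(2πr) = μ₀ I_d (r²/R²), so B = μ₀ I_d r/(2πR²) = (4π×10^-7)(3.369×10^-4)(0.0132)/(2π·0.0388²) = 5.91×10^-10 T.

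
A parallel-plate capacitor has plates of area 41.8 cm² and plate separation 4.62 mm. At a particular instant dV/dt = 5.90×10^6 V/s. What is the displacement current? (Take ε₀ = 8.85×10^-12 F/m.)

4.72×10^-5 A

E = V/d so dE/dt = (dV/dt)/d = 1.277×10^9 V/(m·s), and I_d = ε₀ A dE/dt = (8.85×10^-12)(4.18×10^-3)(1.277×10^9) = 4.72×10^-5 A.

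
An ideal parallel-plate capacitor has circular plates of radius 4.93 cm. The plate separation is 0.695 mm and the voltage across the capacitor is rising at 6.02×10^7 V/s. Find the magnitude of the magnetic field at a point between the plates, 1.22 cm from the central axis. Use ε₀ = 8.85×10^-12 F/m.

With E = V/d, dE/dt = 8.662×10^10 V/(m·s) and πR² = 7.636×10^-3 m², giving I_d = ε₀ πR² dE/dt = 5.854×10^-3 A.
∮B·dl = μ₀ I_d,enc with I_d,enc = I_d r²/R² = 3.585×10^-4 A; so B = μ₀ I_d,enc/(2πr) = 5.88×10^-9 T.

5.88×10^-9 T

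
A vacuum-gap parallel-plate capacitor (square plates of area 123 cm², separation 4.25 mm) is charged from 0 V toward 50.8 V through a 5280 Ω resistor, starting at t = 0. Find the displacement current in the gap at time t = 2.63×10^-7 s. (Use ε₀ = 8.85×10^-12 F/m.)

With C = ε₀A/d = (8.85×10^-12)(0.0123)/(4.25×10^-3) = 2.561×10^-11 F, the time constant is τ = RC = 1.352×10^-7 s, so t/τ = 1.945 and e^(−t/τ) = 0.1430.
I_d = I_cond = (V₀/R) e^(−t/τ) = (9.621×10^-3)(0.1430) = 1.38×10^-3 A.

1.38×10^-3 A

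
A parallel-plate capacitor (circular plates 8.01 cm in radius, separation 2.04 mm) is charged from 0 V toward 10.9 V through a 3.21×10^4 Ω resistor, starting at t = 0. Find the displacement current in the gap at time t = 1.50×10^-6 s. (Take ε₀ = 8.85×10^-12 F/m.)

C = ε₀A/d = (8.85×10^-12)(0.02016)/(2.04×10^-3) = 8.746×10^-11 F, so τ = RC = 2.807×10^-6 s.
The conduction current is I(t) = (V₀/R) e^(−t/τ), and the displacement current between the plates equals it.
t/τ = 0.5344; I_d = (10.9/3.21×10^4) · e^(−0.5344) = (3.396×10^-4)(0.5860) = 1.99×10^-4 A.

1.99×10^-4 A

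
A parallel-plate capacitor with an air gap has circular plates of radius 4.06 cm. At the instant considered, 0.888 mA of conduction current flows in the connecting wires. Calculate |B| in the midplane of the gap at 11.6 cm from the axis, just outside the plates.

1.53×10^-9 T

By continuity the displacement current in the gap matches the conduction current: I_d = 8.88×10^-4 A.
For r ≥ R the full I_d is enclosed: B = μ₀ I_d/(2πr) = (4π×10^-7)(8.88×10^-4)/(2π·0.116) = 1.53×10^-9 T.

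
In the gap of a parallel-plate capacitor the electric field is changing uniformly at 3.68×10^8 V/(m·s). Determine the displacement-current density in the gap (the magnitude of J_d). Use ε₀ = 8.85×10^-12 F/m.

J_d = ε₀ dE/dt = (8.85×10^-12)(3.68×10^8) = 3.26×10^-3 A/m².

3.26×10^-3 A/m²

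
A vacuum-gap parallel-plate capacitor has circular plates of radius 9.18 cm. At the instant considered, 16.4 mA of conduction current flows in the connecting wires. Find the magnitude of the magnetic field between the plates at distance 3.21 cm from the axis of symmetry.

No conduction current crosses the gap, so I_d there equals the 0.0164 A in the leads.
An Ampèrian loop of radius r encloses a fraction (r/R)² of I_d. Then B·2πr = μ₀ I_d (r/R)², giving B = μ₀ I_d r/(2πR²) = 1.25×10^-8 T.

1.25×10^-8 T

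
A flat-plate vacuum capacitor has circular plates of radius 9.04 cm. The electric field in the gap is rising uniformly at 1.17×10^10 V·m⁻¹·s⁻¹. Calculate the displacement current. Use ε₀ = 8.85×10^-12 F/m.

I_d = ε₀ A (dE/dt) = (8.85×10^-12)(0.02567 m²)(1.17×10^10) = 2.66×10^-3 A.

2.66×10^-3 A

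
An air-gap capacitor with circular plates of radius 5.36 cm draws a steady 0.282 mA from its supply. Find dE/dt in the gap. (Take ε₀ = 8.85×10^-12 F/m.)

Charge continuity gives I_d = I = 2.82×10^-4 A between the plates.
Since I_d = ε₀ A dE/dt, dE/dt = I_d/(ε₀A) = (2.82×10^-4)/((8.85×10^-12)(9.026×10^-3)) = 3.53×10^9 V/(m·s).

3.53×10^9 V/(m·s)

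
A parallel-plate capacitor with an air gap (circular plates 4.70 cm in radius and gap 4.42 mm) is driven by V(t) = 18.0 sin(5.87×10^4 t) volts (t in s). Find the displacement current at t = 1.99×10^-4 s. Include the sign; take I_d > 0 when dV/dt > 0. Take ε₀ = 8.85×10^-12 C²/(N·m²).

9.30×10^-6 A

dE/dt = (V₀ω/d)·cos(ωt) with ωt = 11.6813 rad: (18.0)(5.87×10^4)(0.6332)/(4.42×10^-3) = 1.514×10^8 V/(m·s).
I_d = ε₀ A dE/dt = (8.85×10^-12)(6.940×10^-3)(1.514×10^8) = 9.30×10^-6 A.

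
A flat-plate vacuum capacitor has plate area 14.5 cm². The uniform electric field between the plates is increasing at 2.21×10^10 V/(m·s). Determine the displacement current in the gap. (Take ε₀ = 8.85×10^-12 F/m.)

2.84×10^-4 A

With a uniform field, Φ_E = EA, so I_d = ε₀ A dE/dt = 2.84×10^-4 A.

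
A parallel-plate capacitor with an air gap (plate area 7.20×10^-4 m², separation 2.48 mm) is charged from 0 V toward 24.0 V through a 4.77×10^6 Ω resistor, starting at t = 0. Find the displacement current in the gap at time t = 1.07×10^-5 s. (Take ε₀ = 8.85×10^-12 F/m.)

2.10×10^-6 A

With C = ε₀A/d = (8.85×10^-12)(7.20×10^-4)/(2.48×10^-3) = 2.569×10^-12 F, the time constant is τ = RC = 1.225×10^-5 s, so t/τ = 0.8735 and e^(−t/τ) = 0.4175.
I_d = I_cond = (V₀/R) e^(−t/τ) = (5.031×10^-6)(0.4175) = 2.10×10^-6 A.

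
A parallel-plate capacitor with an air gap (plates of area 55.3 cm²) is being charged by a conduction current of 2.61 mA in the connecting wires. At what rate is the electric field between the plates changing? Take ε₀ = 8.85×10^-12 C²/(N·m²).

5.33×10^10 V/(m·s)

Charge continuity gives I_d = I = 2.61×10^-3 A between the plates.
Then dE/dt = I_d/(ε₀A) = 5.33×10^10 V/(m·s).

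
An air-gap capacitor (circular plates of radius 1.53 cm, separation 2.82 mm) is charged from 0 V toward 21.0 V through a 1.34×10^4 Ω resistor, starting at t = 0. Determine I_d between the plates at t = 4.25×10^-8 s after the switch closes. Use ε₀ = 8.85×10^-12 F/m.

C = ε₀A/d = (8.85×10^-12)(7.354×10^-4)/(2.82×10^-3) = 2.308×10^-12 F and τ = RC = 3.093×10^-8 s. I_d in the gap equals the RC charging current.
I_d(t) = (V₀/R) e^(−t/τ) = 1.567×10^-3 · e^(−1.374) = 3.97×10^-4 A.

3.97×10^-4 A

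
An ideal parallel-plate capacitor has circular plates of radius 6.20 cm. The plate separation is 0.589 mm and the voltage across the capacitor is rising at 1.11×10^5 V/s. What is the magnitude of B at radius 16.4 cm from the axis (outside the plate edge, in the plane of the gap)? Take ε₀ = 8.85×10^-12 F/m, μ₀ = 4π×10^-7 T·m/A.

2.46×10^-11 T

With E = V/d, dE/dt = 1.885×10^8 V/(m·s) and πR² = 0.01208 m², giving I_d = ε₀ πR² dE/dt = 2.015×10^-5 A.
For r ≥ R the full I_d is enclosed: B = μ₀ I_d/(2πr) = (4π×10^-7)(2.015×10^-5)/(2π·0.164) = 2.46×10^-11 T.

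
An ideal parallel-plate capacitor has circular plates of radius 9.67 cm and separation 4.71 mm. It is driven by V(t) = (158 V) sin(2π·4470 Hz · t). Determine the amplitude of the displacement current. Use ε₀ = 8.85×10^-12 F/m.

The displacement current equals the conduction current C dV/dt, which peaks at C V₀ ω.
With C = ε₀A/d = (8.85×10^-12)(0.02938)/(4.71×10^-3) = 5.520×10^-11 F and ω = 2πf = 2.809×10^4 rad/s, I_d,max = (5.520×10^-11)(158)(2.809×10^4) = 2.45×10^-4 A.

2.45×10^-4 A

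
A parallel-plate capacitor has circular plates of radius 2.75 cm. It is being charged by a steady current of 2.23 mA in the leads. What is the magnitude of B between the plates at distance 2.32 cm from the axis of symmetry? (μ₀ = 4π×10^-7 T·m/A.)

1.37×10^-8 T

By continuity the displacement current in the gap matches the conduction current: I_d = 2.23×10^-3 A.
∮B·dl = μ₀ I_d,enc with I_d,enc = I_d r²/R² = 1.587×10^-3 A; so B = μ₀ I_d,enc/(2πr) = 1.37×10^-8 T.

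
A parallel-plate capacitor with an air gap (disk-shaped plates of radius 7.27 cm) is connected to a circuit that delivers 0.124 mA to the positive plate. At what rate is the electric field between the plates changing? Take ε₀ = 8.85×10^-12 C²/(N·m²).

By continuity, I_d in the gap equals the 0.124 mA flowing in the wire.
Since I_d = ε₀ A dE/dt, dE/dt = I_d/(ε₀A) = (1.24×10^-4)/((8.85×10^-12)(0.01660)) = 8.44×10^8 V/(m·s).

8.44×10^8 V/(m·s)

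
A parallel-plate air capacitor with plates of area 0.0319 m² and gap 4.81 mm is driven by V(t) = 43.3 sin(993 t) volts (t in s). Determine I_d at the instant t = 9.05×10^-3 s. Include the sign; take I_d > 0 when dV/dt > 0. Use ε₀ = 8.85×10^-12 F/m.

-2.29×10^-6 A

dE/dt = (V₀ω/d)·cos(ωt) with ωt = 8.98665 rad: (43.3)(993)(-0.9055)/(4.81×10^-3) = -8.094×10^6 V/(m·s).
I_d = ε₀ A dE/dt = (8.85×10^-12)(0.0319)(-8.094×10^6) = -2.29×10^-6 A.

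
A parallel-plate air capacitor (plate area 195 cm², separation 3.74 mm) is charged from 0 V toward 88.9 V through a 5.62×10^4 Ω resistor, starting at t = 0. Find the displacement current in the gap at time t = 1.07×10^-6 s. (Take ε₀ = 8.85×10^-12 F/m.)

With C = ε₀A/d = (8.85×10^-12)(0.0195)/(3.74×10^-3) = 4.614×10^-11 F, the time constant is τ = RC = 2.593×10^-6 s, so t/τ = 0.4126 and e^(−t/τ) = 0.6619.
I_d = I_cond = (V₀/R) e^(−t/τ) = (1.582×10^-3)(0.6619) = 1.05×10^-3 A.

1.05×10^-3 A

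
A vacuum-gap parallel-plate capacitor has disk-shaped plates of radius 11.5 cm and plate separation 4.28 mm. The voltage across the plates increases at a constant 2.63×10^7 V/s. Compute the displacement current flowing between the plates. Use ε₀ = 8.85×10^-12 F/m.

2.26×10^-3 A

E = V/d so dE/dt = (dV/dt)/d = 6.145×10^9 V/(m·s), and I_d = ε₀ A dE/dt = (8.85×10^-12)(0.04155)(6.145×10^9) = 2.26×10^-3 A.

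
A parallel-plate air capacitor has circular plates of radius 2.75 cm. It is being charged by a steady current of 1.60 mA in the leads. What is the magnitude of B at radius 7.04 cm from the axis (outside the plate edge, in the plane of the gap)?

By continuity the displacement current in the gap matches the conduction current: I_d = 1.60×10^-3 A.
Outside the plates the loop encloses all of I_d, so B·2πr = μ₀ I_d and B = 4.55×10^-9 T.

4.55×10^-9 T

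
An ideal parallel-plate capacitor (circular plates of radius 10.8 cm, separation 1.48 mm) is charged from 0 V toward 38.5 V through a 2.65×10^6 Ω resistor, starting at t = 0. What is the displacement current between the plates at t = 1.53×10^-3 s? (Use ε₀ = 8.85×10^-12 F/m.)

C = ε₀A/d = (8.85×10^-12)(0.03664)/(1.48×10^-3) = 2.191×10^-10 F, so τ = RC = 5.806×10^-4 s.
The conduction current is I(t) = (V₀/R) e^(−t/τ), and the displacement current between the plates equals it.
t/τ = 2.635; I_d = (38.5/2.65×10^6) · e^(−2.635) = (1.453×10^-5)(0.07172) = 1.04×10^-6 A.

1.04×10^-6 A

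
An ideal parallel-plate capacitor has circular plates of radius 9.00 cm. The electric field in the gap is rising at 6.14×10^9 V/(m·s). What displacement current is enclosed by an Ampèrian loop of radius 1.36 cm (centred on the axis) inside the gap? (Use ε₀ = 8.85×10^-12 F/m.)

3.16×10^-5 A

I_d = ε₀ dΦ_E/dt = ε₀ πR² (dE/dt) = (8.85×10^-12)(0.02545)(6.14×10^9) = 1.383×10^-3 A through the full plate area.
Through an area πr² the displacement current is I_d·(πr²/πR²) = I_d (r/R)² = 3.16×10^-5 A.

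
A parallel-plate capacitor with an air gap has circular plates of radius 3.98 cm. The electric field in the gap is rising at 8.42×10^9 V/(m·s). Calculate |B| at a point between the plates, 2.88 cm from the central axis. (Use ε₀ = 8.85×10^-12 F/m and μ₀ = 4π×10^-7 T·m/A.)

I_d = ε₀ dΦ_E/dt = ε₀ πR² (dE/dt) = (8.85×10^-12)(4.976×10^-3)(8.42×10^9) = 3.708×10^-4 A through the full plate area.
An Ampèrian loop of radius r encloses a fraction (r/R)² of I_d. Then B·2πr = μ₀ I_d (r/R)², giving B = μ₀ I_d r/(2πR²) = 1.35×10^-9 T.

1.35×10^-9 T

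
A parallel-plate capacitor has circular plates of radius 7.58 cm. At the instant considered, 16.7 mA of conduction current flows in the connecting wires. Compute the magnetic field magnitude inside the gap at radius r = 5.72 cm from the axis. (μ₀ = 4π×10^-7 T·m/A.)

3.33×10^-8 T

Between the plates the displacement current equals the wire current: I_d = 16.7 mA = 0.0167 A.
An Ampèrian loop of radius r encloses a fraction (r/R)² of I_d. Then B·2πr = μ₀ I_d (r/R)², giving B = μ₀ I_d r/(2πR²) = 3.33×10^-8 T.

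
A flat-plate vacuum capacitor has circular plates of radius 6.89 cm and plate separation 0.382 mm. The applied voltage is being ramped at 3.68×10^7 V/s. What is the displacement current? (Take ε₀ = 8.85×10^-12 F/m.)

0.0127 A

The field between the plates is E = V/d, so dE/dt = (3.68×10^7)/(3.82×10^-4 m) = 9.634×10^10 V/(m·s).
I_d = ε₀ A (dE/dt) = (8.85×10^-12)(0.01491)(9.634×10^10) = 0.0127 A.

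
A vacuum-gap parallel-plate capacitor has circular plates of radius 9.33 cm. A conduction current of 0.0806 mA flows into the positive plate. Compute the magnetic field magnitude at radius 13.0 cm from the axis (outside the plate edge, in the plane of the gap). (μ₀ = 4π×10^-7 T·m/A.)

1.24×10^-10 T

Between the plates the displacement current equals the wire current: I_d = 0.0806 mA = 8.06×10^-5 A.
Outside the plates the loop encloses all of I_d, so B·2πr = μ₀ I_d and B = 1.24×10^-10 T.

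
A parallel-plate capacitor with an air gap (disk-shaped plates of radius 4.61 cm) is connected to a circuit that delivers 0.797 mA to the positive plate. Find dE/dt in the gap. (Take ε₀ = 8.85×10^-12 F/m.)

1.35×10^10 V/(m·s)

By continuity, I_d in the gap equals the 0.797 mA flowing in the wire.
Since I_d = ε₀ A dE/dt, dE/dt = I_d/(ε₀A) = (7.97×10^-4)/((8.85×10^-12)(6.677×10^-3)) = 1.35×10^10 V/(m·s).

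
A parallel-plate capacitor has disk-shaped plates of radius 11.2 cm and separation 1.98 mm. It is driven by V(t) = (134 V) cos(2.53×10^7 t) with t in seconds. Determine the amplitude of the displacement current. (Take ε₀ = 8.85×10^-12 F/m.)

0.597 A

(dE/dt)_max = V₀ω/d = 1.712×10^12 V/(m·s); ω = 2.53×10^7 rad/s.
I_d,max = ε₀ A (dE/dt)_max = (8.85×10^-12)(0.03941)(1.712×10^12) = 0.597 A.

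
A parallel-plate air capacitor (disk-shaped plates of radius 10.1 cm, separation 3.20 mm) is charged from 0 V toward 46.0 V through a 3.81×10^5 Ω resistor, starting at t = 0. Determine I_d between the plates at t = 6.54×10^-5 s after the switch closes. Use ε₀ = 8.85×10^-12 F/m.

C = ε₀A/d = (8.85×10^-12)(0.03205)/(3.20×10^-3) = 8.864×10^-11 F and τ = RC = 3.377×10^-5 s. I_d in the gap equals the RC charging current.
I_d(t) = (V₀/R) e^(−t/τ) = 1.207×10^-4 · e^(−1.937) = 1.74×10^-5 A.

1.74×10^-5 A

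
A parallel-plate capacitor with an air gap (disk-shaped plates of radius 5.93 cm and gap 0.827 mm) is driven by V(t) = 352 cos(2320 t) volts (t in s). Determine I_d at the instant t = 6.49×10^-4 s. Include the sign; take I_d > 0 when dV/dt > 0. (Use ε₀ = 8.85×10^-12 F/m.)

-9.63×10^-5 A

dV/dt = (352)(2320)·−sin(1.50568) = -8.149×10^5 V/s.
I_d = C dV/dt with C = ε₀A/d = (8.85×10^-12)(0.01105)/(8.27×10^-4) = 1.182×10^-10 F, so I_d = (1.182×10^-10)(-8.149×10^5) = -9.63×10^-5 A.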